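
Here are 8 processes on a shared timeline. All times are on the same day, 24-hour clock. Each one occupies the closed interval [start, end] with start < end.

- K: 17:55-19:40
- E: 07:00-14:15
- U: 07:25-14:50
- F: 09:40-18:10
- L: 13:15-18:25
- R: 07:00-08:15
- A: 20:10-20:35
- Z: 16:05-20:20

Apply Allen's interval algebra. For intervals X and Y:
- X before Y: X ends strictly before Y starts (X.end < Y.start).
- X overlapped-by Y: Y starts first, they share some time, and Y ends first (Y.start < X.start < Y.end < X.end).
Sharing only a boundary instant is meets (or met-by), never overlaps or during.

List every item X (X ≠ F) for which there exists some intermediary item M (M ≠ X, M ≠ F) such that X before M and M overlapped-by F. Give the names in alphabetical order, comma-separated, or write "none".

E, R, U

Target F = [09:40, 18:10].
Intermediaries M with M overlapped-by F: K, L, Z.
Via K — items with X before K: E, R, U.
Via L — items with X before L: R.
Via Z — items with X before Z: E, R, U.
Union: E, R, U.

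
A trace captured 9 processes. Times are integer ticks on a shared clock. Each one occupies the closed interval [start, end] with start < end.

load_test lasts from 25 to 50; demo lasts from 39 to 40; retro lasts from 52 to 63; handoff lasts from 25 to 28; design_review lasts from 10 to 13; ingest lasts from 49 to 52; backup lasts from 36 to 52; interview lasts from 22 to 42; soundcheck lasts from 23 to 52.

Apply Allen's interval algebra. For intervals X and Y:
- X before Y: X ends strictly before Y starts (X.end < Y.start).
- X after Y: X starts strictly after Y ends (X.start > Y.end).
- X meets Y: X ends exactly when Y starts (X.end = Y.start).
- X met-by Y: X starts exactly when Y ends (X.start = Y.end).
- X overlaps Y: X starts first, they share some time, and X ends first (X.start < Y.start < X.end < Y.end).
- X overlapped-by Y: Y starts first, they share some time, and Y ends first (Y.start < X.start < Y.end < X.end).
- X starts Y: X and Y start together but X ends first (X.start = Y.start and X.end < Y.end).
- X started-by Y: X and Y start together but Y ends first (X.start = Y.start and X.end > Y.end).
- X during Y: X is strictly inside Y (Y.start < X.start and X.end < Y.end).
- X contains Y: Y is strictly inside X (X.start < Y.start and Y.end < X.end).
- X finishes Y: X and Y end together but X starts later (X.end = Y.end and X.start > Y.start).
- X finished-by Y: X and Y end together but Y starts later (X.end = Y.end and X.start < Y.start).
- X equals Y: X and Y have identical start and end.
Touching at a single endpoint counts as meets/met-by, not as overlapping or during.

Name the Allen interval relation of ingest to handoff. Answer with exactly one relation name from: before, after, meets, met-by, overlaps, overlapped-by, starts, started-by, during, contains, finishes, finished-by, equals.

ingest = [49, 52]; handoff = [25, 28].
Compare endpoints: ingest.start > handoff.start, ingest.start > handoff.end, ingest.end > handoff.start, ingest.end > handoff.end.
That pattern is 'after'.

after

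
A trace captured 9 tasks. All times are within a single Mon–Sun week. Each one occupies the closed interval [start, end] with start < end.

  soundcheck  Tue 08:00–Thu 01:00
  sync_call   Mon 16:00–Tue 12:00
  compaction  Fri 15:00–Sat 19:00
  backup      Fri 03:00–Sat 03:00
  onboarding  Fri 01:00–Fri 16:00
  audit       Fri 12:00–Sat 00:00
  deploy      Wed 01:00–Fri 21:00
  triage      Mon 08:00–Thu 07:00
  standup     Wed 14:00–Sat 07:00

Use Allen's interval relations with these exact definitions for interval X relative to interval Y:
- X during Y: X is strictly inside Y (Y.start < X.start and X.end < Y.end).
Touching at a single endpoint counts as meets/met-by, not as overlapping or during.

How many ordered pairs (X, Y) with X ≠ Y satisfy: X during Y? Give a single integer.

Checking all 72 ordered pairs for relation 'during'; matching pairs in alphabetical order:
(audit, backup): audit during backup ✓
(audit, standup): audit during standup ✓
(backup, standup): backup during standup ✓
(onboarding, deploy): onboarding during deploy ✓
(onboarding, standup): onboarding during standup ✓
(soundcheck, triage): soundcheck during triage ✓
(sync_call, triage): sync_call during triage ✓
Count: 7.

7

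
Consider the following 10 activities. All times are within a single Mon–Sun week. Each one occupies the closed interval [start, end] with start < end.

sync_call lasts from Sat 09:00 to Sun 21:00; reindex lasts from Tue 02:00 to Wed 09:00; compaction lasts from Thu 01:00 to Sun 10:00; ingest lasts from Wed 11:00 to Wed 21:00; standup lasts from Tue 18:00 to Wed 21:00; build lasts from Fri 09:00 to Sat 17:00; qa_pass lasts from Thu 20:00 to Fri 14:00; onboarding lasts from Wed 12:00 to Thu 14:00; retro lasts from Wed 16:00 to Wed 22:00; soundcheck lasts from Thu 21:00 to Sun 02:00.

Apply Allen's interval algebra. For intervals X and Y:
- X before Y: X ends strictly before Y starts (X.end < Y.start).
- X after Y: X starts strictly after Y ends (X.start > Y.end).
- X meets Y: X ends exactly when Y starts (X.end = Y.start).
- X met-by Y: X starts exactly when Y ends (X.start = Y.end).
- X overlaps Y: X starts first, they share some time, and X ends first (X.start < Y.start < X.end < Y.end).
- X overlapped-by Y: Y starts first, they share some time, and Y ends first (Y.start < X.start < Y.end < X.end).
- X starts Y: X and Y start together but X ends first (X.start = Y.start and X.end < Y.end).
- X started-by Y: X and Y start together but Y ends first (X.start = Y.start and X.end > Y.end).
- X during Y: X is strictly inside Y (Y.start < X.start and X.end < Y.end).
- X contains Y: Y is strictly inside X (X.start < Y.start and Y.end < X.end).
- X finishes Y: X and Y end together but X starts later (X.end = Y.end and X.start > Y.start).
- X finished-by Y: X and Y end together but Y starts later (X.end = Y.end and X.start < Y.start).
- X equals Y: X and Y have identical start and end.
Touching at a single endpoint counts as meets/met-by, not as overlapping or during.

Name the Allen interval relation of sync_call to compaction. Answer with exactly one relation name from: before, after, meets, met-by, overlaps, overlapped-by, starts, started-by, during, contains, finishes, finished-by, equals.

overlapped-by

sync_call = [Sat 09:00, Sun 21:00]; compaction = [Thu 01:00, Sun 10:00].
Compare endpoints: sync_call.start > compaction.start, sync_call.start < compaction.end, sync_call.end > compaction.start, sync_call.end > compaction.end.
That pattern is 'overlapped-by'.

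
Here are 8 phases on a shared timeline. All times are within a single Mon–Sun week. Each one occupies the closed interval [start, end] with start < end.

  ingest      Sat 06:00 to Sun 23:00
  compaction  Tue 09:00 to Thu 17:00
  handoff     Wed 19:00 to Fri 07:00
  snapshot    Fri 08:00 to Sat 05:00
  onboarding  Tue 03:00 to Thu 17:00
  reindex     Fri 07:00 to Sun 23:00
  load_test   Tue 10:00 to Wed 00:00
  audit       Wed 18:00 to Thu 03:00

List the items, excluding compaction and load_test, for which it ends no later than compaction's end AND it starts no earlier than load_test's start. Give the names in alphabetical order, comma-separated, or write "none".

audit

Conditions: its end is no later than compaction's end (X.end <= Thu 17:00) AND its start is no earlier than load_test's start (X.start >= Tue 10:00).
audit: end Thu 03:00 <= Thu 17:00? ✓; start Wed 18:00 >= Tue 10:00? ✓ → yes.
handoff: end Fri 07:00 <= Thu 17:00? ✗; start Wed 19:00 >= Tue 10:00? ✓ → no.
ingest: end Sun 23:00 <= Thu 17:00? ✗; start Sat 06:00 >= Tue 10:00? ✓ → no.
onboarding: end Thu 17:00 <= Thu 17:00? ✓; start Tue 03:00 >= Tue 10:00? ✗ → no.
reindex: end Sun 23:00 <= Thu 17:00? ✗; start Fri 07:00 >= Tue 10:00? ✓ → no.
snapshot: end Sat 05:00 <= Thu 17:00? ✗; start Fri 08:00 >= Tue 10:00? ✓ → no.
Result: audit.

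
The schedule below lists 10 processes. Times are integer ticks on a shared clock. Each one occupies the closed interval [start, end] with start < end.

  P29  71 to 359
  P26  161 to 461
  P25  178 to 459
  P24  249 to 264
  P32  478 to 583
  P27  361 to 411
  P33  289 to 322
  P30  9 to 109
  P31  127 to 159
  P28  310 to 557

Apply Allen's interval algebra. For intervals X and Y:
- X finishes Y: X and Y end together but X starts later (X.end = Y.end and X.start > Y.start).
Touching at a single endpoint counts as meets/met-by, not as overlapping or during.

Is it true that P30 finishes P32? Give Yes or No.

P30 = [9, 109], P32 = [478, 583].
Actual relation of P30 to P32: before.
Asked whether 'finishes' holds → No.

No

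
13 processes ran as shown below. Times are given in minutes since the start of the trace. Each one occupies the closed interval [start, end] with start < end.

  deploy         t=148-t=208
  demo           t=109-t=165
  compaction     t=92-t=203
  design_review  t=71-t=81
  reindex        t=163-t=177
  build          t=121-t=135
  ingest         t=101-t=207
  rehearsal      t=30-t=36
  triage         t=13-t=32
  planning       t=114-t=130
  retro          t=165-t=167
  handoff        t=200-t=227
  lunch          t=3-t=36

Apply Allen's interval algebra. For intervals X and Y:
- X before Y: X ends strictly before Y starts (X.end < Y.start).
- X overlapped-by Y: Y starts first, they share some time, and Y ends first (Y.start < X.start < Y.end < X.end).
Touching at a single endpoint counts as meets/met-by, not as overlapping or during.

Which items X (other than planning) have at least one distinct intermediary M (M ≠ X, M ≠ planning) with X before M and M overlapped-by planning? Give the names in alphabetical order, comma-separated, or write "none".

Target planning = [t=114, t=130].
Intermediaries M with M overlapped-by planning: build.
Via build — items with X before build: design_review, lunch, rehearsal, triage.
Union: design_review, lunch, rehearsal, triage.

design_review, lunch, rehearsal, triage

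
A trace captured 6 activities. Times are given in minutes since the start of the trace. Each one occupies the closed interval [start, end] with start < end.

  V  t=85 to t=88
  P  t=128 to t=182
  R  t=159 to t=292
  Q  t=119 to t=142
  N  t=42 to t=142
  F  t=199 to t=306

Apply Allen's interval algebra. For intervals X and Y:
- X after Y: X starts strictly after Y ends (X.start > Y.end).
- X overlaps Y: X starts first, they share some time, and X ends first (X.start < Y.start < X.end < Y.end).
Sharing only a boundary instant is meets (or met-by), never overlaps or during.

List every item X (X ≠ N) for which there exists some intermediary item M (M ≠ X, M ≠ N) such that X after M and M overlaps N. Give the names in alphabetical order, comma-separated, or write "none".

Target N = [t=42, t=142].
Intermediaries M with M overlaps N: none.
Union: none.

none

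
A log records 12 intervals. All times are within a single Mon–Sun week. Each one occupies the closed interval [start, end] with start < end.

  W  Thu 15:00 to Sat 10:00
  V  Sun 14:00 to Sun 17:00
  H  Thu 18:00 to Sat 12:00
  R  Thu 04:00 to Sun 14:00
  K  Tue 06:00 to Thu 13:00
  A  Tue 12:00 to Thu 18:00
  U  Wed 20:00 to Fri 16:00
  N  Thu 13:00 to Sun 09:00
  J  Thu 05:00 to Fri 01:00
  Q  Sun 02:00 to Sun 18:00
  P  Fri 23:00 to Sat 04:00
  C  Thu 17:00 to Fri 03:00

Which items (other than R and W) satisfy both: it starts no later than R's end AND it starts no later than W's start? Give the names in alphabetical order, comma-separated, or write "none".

Conditions: its start is no later than R's end (X.start <= Sun 14:00) AND its start is no later than W's start (X.start <= Thu 15:00).
A: start Tue 12:00 <= Sun 14:00? ✓; start Tue 12:00 <= Thu 15:00? ✓ → yes.
C: start Thu 17:00 <= Sun 14:00? ✓; start Thu 17:00 <= Thu 15:00? ✗ → no.
H: start Thu 18:00 <= Sun 14:00? ✓; start Thu 18:00 <= Thu 15:00? ✗ → no.
J: start Thu 05:00 <= Sun 14:00? ✓; start Thu 05:00 <= Thu 15:00? ✓ → yes.
K: start Tue 06:00 <= Sun 14:00? ✓; start Tue 06:00 <= Thu 15:00? ✓ → yes.
N: start Thu 13:00 <= Sun 14:00? ✓; start Thu 13:00 <= Thu 15:00? ✓ → yes.
P: start Fri 23:00 <= Sun 14:00? ✓; start Fri 23:00 <= Thu 15:00? ✗ → no.
Q: start Sun 02:00 <= Sun 14:00? ✓; start Sun 02:00 <= Thu 15:00? ✗ → no.
U: start Wed 20:00 <= Sun 14:00? ✓; start Wed 20:00 <= Thu 15:00? ✓ → yes.
V: start Sun 14:00 <= Sun 14:00? ✓; start Sun 14:00 <= Thu 15:00? ✗ → no.
Result: A, J, K, N, U.

A, J, K, N, U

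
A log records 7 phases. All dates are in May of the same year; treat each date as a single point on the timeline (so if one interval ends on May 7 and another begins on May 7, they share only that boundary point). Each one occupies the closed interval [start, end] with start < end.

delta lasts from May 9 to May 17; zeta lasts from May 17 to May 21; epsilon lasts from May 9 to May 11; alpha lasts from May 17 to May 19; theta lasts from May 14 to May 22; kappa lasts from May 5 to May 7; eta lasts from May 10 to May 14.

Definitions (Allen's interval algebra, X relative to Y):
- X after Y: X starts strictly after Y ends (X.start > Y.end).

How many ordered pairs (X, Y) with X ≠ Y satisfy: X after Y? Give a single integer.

11

Checking all 42 ordered pairs for relation 'after'; matching pairs in alphabetical order:
(alpha, epsilon): alpha after epsilon ✓
(alpha, eta): alpha after eta ✓
(alpha, kappa): alpha after kappa ✓
(delta, kappa): delta after kappa ✓
(epsilon, kappa): epsilon after kappa ✓
(eta, kappa): eta after kappa ✓
(theta, epsilon): theta after epsilon ✓
(theta, kappa): theta after kappa ✓
(zeta, epsilon): zeta after epsilon ✓
(zeta, eta): zeta after eta ✓
(zeta, kappa): zeta after kappa ✓
Count: 11.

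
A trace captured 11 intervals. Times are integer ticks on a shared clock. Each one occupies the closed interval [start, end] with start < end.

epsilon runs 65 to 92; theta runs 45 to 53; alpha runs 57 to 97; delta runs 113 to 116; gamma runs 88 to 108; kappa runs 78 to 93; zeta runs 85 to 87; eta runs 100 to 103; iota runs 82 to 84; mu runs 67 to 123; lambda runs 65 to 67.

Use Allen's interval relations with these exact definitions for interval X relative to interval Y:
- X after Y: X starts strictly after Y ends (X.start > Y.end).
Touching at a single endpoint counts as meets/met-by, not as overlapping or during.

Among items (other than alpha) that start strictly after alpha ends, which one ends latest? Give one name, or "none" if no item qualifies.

Target alpha = [57, 97].
delta [113, 116] → after → candidate.
epsilon [65, 92] → during → excluded.
eta [100, 103] → after → candidate.
gamma [88, 108] → overlapped-by → excluded.
iota [82, 84] → during → excluded.
kappa [78, 93] → during → excluded.
lambda [65, 67] → during → excluded.
mu [67, 123] → overlapped-by → excluded.
theta [45, 53] → before → excluded.
zeta [85, 87] → during → excluded.
Among candidates, latest end is 116 → delta.

delta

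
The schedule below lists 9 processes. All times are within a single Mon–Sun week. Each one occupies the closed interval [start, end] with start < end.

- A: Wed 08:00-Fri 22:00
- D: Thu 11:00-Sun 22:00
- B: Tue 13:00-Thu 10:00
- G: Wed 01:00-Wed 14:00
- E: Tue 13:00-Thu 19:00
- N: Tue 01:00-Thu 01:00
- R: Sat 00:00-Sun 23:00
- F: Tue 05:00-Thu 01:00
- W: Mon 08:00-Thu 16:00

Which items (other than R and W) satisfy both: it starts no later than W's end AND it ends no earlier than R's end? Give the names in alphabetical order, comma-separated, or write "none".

none

Conditions: its start is no later than W's end (X.start <= Thu 16:00) AND its end is no earlier than R's end (X.end >= Sun 23:00).
A: start Wed 08:00 <= Thu 16:00? ✓; end Fri 22:00 >= Sun 23:00? ✗ → no.
B: start Tue 13:00 <= Thu 16:00? ✓; end Thu 10:00 >= Sun 23:00? ✗ → no.
D: start Thu 11:00 <= Thu 16:00? ✓; end Sun 22:00 >= Sun 23:00? ✗ → no.
E: start Tue 13:00 <= Thu 16:00? ✓; end Thu 19:00 >= Sun 23:00? ✗ → no.
F: start Tue 05:00 <= Thu 16:00? ✓; end Thu 01:00 >= Sun 23:00? ✗ → no.
G: start Wed 01:00 <= Thu 16:00? ✓; end Wed 14:00 >= Sun 23:00? ✗ → no.
N: start Tue 01:00 <= Thu 16:00? ✓; end Thu 01:00 >= Sun 23:00? ✗ → no.
Result: none.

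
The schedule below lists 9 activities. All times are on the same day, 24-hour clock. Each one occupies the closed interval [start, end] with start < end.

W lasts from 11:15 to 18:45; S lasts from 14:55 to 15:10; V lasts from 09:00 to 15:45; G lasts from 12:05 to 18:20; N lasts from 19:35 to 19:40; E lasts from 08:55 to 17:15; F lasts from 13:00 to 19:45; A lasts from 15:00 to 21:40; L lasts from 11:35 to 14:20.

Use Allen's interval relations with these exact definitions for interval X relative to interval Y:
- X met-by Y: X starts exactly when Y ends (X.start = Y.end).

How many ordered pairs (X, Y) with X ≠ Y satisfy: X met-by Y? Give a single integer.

Checking all 72 ordered pairs for relation 'met-by'; matching pairs in alphabetical order:
No pair satisfies it.
Count: 0.

0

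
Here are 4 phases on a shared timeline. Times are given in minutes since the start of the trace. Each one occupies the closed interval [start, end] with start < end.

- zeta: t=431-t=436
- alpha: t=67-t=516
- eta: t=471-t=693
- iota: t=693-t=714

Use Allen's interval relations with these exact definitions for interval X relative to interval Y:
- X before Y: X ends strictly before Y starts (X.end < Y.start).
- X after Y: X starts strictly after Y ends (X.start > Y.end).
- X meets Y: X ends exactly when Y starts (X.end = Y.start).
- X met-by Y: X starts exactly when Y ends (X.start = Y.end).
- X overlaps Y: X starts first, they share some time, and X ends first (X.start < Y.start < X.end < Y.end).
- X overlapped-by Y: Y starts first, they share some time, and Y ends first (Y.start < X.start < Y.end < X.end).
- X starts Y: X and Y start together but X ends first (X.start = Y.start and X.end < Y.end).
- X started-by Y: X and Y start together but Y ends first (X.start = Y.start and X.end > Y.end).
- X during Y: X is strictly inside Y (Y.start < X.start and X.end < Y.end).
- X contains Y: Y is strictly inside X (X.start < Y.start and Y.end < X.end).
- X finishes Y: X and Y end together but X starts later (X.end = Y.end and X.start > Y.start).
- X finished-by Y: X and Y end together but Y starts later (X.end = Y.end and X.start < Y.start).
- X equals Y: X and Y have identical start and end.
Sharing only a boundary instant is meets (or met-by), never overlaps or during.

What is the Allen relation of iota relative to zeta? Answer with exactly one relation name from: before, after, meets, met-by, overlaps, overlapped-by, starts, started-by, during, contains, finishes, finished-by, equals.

iota = [t=693, t=714]; zeta = [t=431, t=436].
Compare endpoints: iota.start > zeta.start, iota.start > zeta.end, iota.end > zeta.start, iota.end > zeta.end.
That pattern is 'after'.

after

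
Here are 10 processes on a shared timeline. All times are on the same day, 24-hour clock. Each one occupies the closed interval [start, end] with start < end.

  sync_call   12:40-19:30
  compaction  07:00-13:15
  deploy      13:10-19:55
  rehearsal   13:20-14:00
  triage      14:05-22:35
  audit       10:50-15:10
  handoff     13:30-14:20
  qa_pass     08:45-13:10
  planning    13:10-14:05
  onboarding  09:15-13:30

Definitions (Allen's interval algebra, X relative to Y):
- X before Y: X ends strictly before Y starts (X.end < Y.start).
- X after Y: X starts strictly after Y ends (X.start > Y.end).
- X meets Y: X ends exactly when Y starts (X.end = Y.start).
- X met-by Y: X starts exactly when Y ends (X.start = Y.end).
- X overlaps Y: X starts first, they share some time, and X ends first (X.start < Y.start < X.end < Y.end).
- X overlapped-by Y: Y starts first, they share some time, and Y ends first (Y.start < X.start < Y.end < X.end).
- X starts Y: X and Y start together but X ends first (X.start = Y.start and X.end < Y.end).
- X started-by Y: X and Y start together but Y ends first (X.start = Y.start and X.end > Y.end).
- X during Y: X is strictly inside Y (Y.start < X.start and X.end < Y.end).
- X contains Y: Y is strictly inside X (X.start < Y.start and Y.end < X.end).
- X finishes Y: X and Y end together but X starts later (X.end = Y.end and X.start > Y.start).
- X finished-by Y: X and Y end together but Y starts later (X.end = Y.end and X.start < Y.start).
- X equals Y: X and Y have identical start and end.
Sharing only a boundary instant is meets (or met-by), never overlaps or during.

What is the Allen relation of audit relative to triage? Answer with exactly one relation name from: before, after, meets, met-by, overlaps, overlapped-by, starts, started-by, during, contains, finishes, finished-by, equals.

audit = [10:50, 15:10]; triage = [14:05, 22:35].
Compare endpoints: audit.start < triage.start, audit.start < triage.end, audit.end > triage.start, audit.end < triage.end.
That pattern is 'overlaps'.

overlaps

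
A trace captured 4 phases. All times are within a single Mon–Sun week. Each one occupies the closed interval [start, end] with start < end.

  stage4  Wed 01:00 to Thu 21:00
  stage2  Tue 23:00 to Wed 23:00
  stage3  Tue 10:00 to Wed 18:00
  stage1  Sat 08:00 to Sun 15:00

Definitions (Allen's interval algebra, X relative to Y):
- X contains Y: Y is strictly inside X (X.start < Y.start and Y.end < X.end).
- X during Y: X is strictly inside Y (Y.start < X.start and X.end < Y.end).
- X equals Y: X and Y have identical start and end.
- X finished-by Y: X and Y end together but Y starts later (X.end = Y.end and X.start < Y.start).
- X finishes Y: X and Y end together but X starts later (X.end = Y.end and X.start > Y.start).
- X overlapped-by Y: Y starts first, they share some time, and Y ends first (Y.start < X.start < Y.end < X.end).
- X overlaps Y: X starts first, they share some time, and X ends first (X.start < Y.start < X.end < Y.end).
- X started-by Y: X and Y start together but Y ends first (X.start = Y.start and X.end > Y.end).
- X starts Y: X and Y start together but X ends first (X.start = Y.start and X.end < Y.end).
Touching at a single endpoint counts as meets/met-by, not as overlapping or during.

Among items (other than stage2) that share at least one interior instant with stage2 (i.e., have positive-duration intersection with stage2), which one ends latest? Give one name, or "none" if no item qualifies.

Target stage2 = [Tue 23:00, Wed 23:00].
stage1 [Sat 08:00, Sun 15:00] → after → excluded.
stage3 [Tue 10:00, Wed 18:00] → overlaps → candidate.
stage4 [Wed 01:00, Thu 21:00] → overlapped-by → candidate.
Among candidates, latest end is Thu 21:00 → stage4.

stage4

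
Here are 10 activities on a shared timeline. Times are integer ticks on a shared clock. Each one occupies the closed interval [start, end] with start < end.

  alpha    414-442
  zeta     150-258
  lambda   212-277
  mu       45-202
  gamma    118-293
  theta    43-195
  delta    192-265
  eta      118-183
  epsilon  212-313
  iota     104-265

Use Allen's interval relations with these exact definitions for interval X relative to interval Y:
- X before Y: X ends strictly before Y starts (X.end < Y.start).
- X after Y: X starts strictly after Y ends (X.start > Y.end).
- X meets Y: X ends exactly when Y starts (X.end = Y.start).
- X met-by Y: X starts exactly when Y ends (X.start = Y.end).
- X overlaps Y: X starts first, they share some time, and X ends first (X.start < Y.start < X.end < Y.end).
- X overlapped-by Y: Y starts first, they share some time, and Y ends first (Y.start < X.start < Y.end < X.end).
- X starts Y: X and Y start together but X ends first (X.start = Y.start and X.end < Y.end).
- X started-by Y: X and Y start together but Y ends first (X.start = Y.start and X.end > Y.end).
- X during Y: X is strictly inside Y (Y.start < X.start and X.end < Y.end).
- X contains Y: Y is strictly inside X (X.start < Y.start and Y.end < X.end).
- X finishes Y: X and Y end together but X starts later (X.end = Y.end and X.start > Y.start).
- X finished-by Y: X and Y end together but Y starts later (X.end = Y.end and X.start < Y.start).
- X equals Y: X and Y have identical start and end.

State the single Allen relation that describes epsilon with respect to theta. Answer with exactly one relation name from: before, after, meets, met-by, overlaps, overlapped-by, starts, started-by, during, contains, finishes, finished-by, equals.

epsilon = [212, 313]; theta = [43, 195].
Compare endpoints: epsilon.start > theta.start, epsilon.start > theta.end, epsilon.end > theta.start, epsilon.end > theta.end.
That pattern is 'after'.

after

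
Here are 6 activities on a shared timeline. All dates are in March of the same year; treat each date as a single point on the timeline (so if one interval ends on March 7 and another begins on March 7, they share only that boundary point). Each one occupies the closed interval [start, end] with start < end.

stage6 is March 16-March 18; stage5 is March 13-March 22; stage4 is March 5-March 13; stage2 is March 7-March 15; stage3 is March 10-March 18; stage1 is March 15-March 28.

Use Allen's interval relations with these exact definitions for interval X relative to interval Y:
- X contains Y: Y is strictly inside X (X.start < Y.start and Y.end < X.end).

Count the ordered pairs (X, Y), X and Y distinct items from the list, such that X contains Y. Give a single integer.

Checking all 30 ordered pairs for relation 'contains'; matching pairs in alphabetical order:
(stage1, stage6): stage1 contains stage6 ✓
(stage5, stage6): stage5 contains stage6 ✓
Count: 2.

2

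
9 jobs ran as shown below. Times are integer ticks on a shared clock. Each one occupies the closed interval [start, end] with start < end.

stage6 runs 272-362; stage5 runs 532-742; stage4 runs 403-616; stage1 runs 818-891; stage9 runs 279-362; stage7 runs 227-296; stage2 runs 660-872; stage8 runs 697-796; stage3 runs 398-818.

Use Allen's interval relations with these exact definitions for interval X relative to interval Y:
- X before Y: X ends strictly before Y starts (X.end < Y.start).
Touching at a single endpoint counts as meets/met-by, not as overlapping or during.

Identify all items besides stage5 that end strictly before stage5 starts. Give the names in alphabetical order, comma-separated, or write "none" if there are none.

stage6, stage7, stage9

Target stage5 = [532, 742].
stage1 [818, 891] → after → no.
stage2 [660, 872] → overlapped-by → no.
stage3 [398, 818] → contains → no.
stage4 [403, 616] → overlaps → no.
stage6 [272, 362] → before → yes.
stage7 [227, 296] → before → yes.
stage8 [697, 796] → overlapped-by → no.
stage9 [279, 362] → before → yes.
Result: stage6, stage7, stage9.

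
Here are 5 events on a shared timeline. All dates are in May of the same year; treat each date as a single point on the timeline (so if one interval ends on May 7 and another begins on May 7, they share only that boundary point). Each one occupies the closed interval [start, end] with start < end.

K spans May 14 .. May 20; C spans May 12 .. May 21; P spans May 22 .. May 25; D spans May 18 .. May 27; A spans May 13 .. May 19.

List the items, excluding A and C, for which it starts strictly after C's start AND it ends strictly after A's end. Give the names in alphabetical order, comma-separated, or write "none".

Conditions: its start is strictly after C's start (X.start > May 12) AND its end is strictly after A's end (X.end > May 19).
D: start May 18 > May 12? ✓; end May 27 > May 19? ✓ → yes.
K: start May 14 > May 12? ✓; end May 20 > May 19? ✓ → yes.
P: start May 22 > May 12? ✓; end May 25 > May 19? ✓ → yes.
Result: D, K, P.

D, K, P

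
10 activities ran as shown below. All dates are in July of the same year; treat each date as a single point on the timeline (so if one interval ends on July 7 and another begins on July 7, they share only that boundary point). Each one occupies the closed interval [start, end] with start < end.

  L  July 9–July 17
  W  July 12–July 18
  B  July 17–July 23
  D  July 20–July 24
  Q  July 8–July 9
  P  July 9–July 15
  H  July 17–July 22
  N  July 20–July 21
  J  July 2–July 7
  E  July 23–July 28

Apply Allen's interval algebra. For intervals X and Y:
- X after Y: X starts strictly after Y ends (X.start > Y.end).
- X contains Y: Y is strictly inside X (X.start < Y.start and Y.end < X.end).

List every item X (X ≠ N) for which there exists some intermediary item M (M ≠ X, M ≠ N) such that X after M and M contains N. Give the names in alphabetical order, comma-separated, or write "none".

E

Target N = [July 20, July 21].
Intermediaries M with M contains N: B, H.
Via B — items with X after B: none.
Via H — items with X after H: E.
Union: E.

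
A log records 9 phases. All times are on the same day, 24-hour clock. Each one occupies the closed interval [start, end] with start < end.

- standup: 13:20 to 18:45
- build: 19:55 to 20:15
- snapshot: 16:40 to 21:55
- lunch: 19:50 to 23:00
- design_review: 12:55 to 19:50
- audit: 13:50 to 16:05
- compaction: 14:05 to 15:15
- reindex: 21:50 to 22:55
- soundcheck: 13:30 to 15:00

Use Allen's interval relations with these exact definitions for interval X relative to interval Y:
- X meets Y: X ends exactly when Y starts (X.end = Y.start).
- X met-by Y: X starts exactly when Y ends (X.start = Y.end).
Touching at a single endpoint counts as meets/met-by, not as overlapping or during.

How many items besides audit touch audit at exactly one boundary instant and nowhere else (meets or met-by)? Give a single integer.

Target audit = [13:50, 16:05].
build [19:55, 20:15] → after → no.
compaction [14:05, 15:15] → during → no.
design_review [12:55, 19:50] → contains → no.
lunch [19:50, 23:00] → after → no.
reindex [21:50, 22:55] → after → no.
snapshot [16:40, 21:55] → after → no.
soundcheck [13:30, 15:00] → overlaps → no.
standup [13:20, 18:45] → contains → no.
Total: 0.

0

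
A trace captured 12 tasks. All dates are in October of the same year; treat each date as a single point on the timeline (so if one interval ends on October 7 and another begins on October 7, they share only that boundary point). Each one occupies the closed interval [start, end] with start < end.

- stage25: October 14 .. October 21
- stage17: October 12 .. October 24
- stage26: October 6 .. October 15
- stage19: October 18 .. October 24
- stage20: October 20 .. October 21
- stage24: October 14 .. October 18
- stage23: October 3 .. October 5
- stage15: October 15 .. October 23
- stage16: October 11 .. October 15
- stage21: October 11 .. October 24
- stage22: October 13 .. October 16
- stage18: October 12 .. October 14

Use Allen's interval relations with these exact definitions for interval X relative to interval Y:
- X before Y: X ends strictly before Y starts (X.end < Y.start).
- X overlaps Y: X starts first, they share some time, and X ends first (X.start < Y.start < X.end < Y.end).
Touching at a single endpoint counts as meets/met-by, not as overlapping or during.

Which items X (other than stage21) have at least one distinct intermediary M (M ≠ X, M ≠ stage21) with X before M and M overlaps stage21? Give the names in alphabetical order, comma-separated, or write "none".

stage23

Target stage21 = [October 11, October 24].
Intermediaries M with M overlaps stage21: stage26.
Via stage26 — items with X before stage26: stage23.
Union: stage23.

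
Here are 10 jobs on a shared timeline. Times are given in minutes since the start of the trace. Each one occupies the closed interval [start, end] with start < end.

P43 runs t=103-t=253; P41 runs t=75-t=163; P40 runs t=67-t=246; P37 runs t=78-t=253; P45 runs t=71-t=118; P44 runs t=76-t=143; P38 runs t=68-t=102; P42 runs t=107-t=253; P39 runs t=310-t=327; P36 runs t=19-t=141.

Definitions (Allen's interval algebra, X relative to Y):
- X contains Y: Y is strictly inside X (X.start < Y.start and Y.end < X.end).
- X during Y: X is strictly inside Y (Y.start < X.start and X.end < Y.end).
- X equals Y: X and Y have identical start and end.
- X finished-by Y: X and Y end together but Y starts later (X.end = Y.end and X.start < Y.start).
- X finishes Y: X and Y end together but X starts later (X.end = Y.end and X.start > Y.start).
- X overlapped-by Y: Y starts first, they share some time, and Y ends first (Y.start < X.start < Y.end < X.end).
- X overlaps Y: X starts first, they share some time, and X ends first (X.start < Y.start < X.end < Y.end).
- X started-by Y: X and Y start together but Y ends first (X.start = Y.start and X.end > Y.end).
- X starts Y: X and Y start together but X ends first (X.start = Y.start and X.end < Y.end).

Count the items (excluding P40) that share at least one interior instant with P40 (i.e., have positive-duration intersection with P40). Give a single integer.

Target P40 = [t=67, t=246].
P36 [t=19, t=141] → overlaps → counts.
P37 [t=78, t=253] → overlapped-by → counts.
P38 [t=68, t=102] → during → counts.
P39 [t=310, t=327] → after → no.
P41 [t=75, t=163] → during → counts.
P42 [t=107, t=253] → overlapped-by → counts.
P43 [t=103, t=253] → overlapped-by → counts.
P44 [t=76, t=143] → during → counts.
P45 [t=71, t=118] → during → counts.
Total: 8.

8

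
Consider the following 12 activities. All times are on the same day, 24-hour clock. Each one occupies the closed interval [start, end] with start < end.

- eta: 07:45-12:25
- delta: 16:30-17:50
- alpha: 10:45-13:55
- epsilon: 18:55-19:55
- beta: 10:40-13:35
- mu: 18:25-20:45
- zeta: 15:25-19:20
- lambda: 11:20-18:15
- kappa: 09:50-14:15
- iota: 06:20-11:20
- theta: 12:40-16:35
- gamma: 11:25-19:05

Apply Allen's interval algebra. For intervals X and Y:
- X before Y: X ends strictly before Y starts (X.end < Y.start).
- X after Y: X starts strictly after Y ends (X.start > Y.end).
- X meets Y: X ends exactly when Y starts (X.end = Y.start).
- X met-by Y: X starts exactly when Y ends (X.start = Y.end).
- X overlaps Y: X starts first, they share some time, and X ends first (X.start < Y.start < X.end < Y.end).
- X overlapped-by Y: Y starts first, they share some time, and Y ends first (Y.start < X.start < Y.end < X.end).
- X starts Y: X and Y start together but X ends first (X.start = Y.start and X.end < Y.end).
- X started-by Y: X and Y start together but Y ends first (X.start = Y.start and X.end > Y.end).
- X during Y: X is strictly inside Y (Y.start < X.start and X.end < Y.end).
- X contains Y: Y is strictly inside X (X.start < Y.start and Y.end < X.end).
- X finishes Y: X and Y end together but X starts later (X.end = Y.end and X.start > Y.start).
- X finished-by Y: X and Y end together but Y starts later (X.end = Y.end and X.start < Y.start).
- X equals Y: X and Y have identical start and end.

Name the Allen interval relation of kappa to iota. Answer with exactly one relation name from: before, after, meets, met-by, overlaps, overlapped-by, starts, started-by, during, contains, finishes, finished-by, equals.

kappa = [09:50, 14:15]; iota = [06:20, 11:20].
Compare endpoints: kappa.start > iota.start, kappa.start < iota.end, kappa.end > iota.start, kappa.end > iota.end.
That pattern is 'overlapped-by'.

overlapped-by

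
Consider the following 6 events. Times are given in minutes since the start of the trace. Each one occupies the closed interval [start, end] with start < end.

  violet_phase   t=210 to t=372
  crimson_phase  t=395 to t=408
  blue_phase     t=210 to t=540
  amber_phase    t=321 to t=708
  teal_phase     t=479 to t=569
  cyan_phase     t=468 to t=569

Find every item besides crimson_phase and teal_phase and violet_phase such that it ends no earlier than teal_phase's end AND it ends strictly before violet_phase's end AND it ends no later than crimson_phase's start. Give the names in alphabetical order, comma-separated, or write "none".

none

Conditions: its end is no earlier than teal_phase's end (X.end >= t=569) AND its end is strictly before violet_phase's end (X.end < t=372) AND its end is no later than crimson_phase's start (X.end <= t=395).
amber_phase: end t=708 >= t=569? ✓; end t=708 < t=372? ✗; end t=708 <= t=395? ✗ → no.
blue_phase: end t=540 >= t=569? ✗; end t=540 < t=372? ✗; end t=540 <= t=395? ✗ → no.
cyan_phase: end t=569 >= t=569? ✓; end t=569 < t=372? ✗; end t=569 <= t=395? ✗ → no.
Result: none.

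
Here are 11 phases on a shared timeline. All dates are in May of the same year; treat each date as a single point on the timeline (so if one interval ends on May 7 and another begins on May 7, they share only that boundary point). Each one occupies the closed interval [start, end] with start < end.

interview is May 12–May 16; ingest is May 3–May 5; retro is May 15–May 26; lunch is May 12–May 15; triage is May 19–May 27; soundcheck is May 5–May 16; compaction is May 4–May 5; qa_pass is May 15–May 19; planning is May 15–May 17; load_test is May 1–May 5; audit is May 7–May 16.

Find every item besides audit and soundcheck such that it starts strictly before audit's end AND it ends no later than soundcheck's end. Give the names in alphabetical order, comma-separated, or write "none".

Conditions: its start is strictly before audit's end (X.start < May 16) AND its end is no later than soundcheck's end (X.end <= May 16).
compaction: start May 4 < May 16? ✓; end May 5 <= May 16? ✓ → yes.
ingest: start May 3 < May 16? ✓; end May 5 <= May 16? ✓ → yes.
interview: start May 12 < May 16? ✓; end May 16 <= May 16? ✓ → yes.
load_test: start May 1 < May 16? ✓; end May 5 <= May 16? ✓ → yes.
lunch: start May 12 < May 16? ✓; end May 15 <= May 16? ✓ → yes.
planning: start May 15 < May 16? ✓; end May 17 <= May 16? ✗ → no.
qa_pass: start May 15 < May 16? ✓; end May 19 <= May 16? ✗ → no.
retro: start May 15 < May 16? ✓; end May 26 <= May 16? ✗ → no.
triage: start May 19 < May 16? ✗; end May 27 <= May 16? ✗ → no.
Result: compaction, ingest, interview, load_test, lunch.

compaction, ingest, interview, load_test, lunch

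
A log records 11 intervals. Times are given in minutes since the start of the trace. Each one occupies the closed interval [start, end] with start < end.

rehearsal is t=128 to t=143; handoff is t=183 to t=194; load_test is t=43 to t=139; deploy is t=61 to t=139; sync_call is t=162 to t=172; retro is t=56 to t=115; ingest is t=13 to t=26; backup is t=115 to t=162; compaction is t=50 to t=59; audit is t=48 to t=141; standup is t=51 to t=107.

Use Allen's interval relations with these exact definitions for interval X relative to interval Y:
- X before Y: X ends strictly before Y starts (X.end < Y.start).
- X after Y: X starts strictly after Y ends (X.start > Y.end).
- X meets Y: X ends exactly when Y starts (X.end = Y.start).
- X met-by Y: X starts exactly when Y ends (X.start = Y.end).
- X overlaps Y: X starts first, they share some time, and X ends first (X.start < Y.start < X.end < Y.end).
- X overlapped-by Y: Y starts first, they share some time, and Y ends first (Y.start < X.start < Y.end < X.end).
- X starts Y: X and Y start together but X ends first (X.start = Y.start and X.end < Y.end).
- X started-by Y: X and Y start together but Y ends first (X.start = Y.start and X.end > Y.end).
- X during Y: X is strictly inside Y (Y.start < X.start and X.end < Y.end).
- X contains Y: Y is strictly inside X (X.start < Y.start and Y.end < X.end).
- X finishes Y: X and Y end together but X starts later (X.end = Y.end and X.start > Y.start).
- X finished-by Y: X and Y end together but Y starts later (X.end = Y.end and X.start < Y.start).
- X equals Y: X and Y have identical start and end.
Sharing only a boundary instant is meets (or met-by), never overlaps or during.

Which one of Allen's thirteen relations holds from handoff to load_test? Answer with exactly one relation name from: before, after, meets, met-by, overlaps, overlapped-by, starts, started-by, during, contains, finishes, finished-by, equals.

handoff = [t=183, t=194]; load_test = [t=43, t=139].
Compare endpoints: handoff.start > load_test.start, handoff.start > load_test.end, handoff.end > load_test.start, handoff.end > load_test.end.
That pattern is 'after'.

after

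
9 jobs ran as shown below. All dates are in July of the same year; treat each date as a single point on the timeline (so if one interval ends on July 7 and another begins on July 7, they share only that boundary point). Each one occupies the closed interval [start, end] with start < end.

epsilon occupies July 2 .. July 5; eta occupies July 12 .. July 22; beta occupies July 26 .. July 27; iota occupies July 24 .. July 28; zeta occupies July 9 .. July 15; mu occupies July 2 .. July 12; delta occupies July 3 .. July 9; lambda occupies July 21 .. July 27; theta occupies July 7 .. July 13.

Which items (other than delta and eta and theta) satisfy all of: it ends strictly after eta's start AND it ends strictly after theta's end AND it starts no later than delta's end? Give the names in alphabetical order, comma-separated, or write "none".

Conditions: its end is strictly after eta's start (X.end > July 12) AND its end is strictly after theta's end (X.end > July 13) AND its start is no later than delta's end (X.start <= July 9).
beta: end July 27 > July 12? ✓; end July 27 > July 13? ✓; start July 26 <= July 9? ✗ → no.
epsilon: end July 5 > July 12? ✗; end July 5 > July 13? ✗; start July 2 <= July 9? ✓ → no.
iota: end July 28 > July 12? ✓; end July 28 > July 13? ✓; start July 24 <= July 9? ✗ → no.
lambda: end July 27 > July 12? ✓; end July 27 > July 13? ✓; start July 21 <= July 9? ✗ → no.
mu: end July 12 > July 12? ✗; end July 12 > July 13? ✗; start July 2 <= July 9? ✓ → no.
zeta: end July 15 > July 12? ✓; end July 15 > July 13? ✓; start July 9 <= July 9? ✓ → yes.
Result: zeta.

zeta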